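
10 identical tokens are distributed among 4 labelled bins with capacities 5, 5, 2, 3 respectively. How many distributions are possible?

42

Ignoring the caps, the number of non-negative solutions to x_1+…+x_4 = 10 is C(13,3) = 286.
Subtract solutions that violate a single cap (substitute x_i' = x_i − (cap_i+1)): x_1 ≥ 6 gives C(7,3) = 35; x_2 ≥ 6 gives C(7,3) = 35; x_3 ≥ 3 gives C(10,3) = 120; x_4 ≥ 4 gives C(9,3) = 84. Together 274.
Add back pairs where two caps are both exceeded: 0 + 4 + 1 + 4 + 1 + 20 = 30.
By inclusion–exclusion the count is 286 − 274 + 30 = 42.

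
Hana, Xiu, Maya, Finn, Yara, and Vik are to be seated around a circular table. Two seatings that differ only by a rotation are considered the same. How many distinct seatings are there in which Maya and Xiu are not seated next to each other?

Without the restriction there are (5)! = 120 seatings.
Those with Maya next to Xiu: fuse the pair into one unit and seat 5 units around a circle — 2·(4)! = 48.
Subtracting, 120 − 48 = 72.

72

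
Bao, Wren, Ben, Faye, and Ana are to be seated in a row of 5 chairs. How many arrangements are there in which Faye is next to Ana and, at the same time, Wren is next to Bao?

24

Treat {Faye,Ana} as one block (2 orders) and {Wren,Bao} as another (2 orders).
That leaves 3 units to arrange: 2 × 2 × 3! = 4 × 6 = 24.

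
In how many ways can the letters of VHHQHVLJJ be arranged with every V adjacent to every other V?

3360

Treat the 2 copies of V as a single block. The multiset to arrange is then {VV, H, H, H, J, J, L, Q}, 8 items in all.
That gives (8)!/(3!·2!) = 3360 arrangements.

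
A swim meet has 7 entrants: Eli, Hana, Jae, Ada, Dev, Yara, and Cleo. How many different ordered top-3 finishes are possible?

210

This is an ordered selection of 3 from 7: P(7,3).
That gives 7 × 6 × 5 = 210.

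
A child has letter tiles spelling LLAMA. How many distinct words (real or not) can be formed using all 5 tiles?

30

Letter multiplicities in LLAMA: A×2, L×2, M×1.
Dividing 5! = 120 by 2!·2! = 4 for the repeated letters gives 30.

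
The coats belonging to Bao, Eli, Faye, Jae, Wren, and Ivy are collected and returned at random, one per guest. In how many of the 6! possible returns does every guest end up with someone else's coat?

265

Count assignments avoiding every fixed point. For any j of the 6 guests fixed to their own coat, the other 6−j can be arranged in (6−j)! ways.
By inclusion–exclusion this is Σ_{j=0}^{6} (−1)^j C(6,j)·(6−j)!.
Computing: 720 − 720 + 360 − 120 + 30 − 6 + 1 = 265.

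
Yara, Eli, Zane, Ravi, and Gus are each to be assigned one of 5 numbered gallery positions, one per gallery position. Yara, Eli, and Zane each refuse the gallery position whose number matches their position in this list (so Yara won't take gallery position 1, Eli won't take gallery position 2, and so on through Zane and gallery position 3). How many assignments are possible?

Let Aᵢ (for i ∈ {1, 2, 3}) be the placements that put person i in their forbidden gallery position. Any j of these fix j positions, leaving (5−j)! ways to fill the rest, and there are C(3,j) ways to pick which j.
By inclusion–exclusion, the number of valid placements is Σ_{j=0}^{3} (−1)^j C(3,j)·(5−j)!.
Computing: 120 − 72 + 18 − 2 = 64.

64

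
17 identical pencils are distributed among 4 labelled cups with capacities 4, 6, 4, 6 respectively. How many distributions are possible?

Ignoring the caps, the number of non-negative solutions to x_1+…+x_4 = 17 is C(20,3) = 1140.
Subtract solutions that violate a single cap (substitute x_i' = x_i − (cap_i+1)): x_1 ≥ 5 gives C(15,3) = 455; x_2 ≥ 7 gives C(13,3) = 286; x_3 ≥ 5 gives C(15,3) = 455; x_4 ≥ 7 gives C(13,3) = 286. Together 1482.
Add back pairs where two caps are both exceeded: 56 + 120 + 56 + 56 + 20 + 56 = 364.
Subtract triples: 1 + 0 + 1 + 0 = 2.
By inclusion–exclusion the count is 1140 − 1482 + 364 − 2 = 20.

20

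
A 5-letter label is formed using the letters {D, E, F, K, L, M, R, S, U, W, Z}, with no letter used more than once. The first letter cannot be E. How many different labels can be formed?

50400

The first letter has 11−1 = 10 choices (anything except E).
The remaining 4 letters are filled from the other 10 symbols without repetition: 10 × 9 × 8 × 7 = 5040.
Total: 10 × 5040 = 50400.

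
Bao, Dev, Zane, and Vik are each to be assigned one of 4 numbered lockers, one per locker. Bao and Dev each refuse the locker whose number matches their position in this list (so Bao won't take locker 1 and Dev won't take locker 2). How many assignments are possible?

Let Aᵢ (for i ∈ {1, 2}) be the placements that put person i in their forbidden locker. Any j of these fix j positions, leaving (4−j)! ways to fill the rest, and there are C(2,j) ways to pick which j.
By inclusion–exclusion, the number of valid placements is Σ_{j=0}^{2} (−1)^j C(2,j)·(4−j)!.
Computing: 24 − 12 + 2 = 14.

14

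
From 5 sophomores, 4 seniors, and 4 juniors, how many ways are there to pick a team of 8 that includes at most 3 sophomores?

881

Split by how many sophomores are chosen (0 through 3).
Sum: C(5,0)·C(8,8) + C(5,1)·C(8,7) + C(5,2)·C(8,6) + C(5,3)·C(8,5) = 1 + 40 + 280 + 560 = 881.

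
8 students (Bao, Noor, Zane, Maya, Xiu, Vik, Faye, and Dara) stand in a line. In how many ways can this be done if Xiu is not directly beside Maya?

30240

Of the 8! = 40320 arrangements, those with Xiu and Maya adjacent number 2 × 7! = 10080 (treat the pair as a block with 2 internal orders).
Complementary counting: 40320 − 10080 = 30240.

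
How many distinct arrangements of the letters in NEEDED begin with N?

10

With the first slot taken by N, it remains to arrange the other 5 letters (EEDED).
Those 5 letters have D appearing twice and E appearing 3 times, giving (5)!/(3!·2!) = 10.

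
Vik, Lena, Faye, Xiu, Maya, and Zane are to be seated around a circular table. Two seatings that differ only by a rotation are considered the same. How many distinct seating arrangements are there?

Fix one person's seat to break rotational symmetry; the remaining 5 people can be arranged in (5)! = 120 ways.

120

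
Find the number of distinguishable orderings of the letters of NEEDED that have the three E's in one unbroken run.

Treat the 3 copies of E as a single block. The multiset to arrange is then {EEE, D, D, N}, 4 items in all.
That gives (4)!/(2!) = 12 arrangements.

12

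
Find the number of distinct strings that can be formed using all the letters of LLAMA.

The 5 letters of LLAMA have repeats: A appearing twice and L appearing twice.
The number of distinct arrangements is 5!/(2!·2!) = 120/4 = 30.

30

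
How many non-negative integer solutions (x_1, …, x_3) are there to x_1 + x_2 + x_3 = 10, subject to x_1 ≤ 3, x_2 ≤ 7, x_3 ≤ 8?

29

Ignoring the caps, the number of non-negative solutions to x_1+…+x_3 = 10 is C(12,2) = 66.
Subtract solutions that violate a single cap (substitute x_i' = x_i − (cap_i+1)): x_1 ≥ 4 gives C(8,2) = 28; x_2 ≥ 8 gives C(4,2) = 6; x_3 ≥ 9 gives C(3,2) = 3. Together 37.
No two caps can be exceeded simultaneously, so the pair terms are all 0.
By inclusion–exclusion the count is 66 − 37 + 0 = 29.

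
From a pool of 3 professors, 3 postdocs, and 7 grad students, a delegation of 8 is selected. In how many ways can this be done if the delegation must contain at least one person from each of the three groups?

1197

Unrestricted: C(13,8) = 1287 ways to pick any 8 of the 13.
Subtract selections that omit an entire group: no professors → C(10,8) = 45; no postdocs → C(10,8) = 45; no grad students → C(6,8) = 0.
Add back selections omitting two groups (i.e. drawn from a single group): C(3,8) + C(3,8) + C(7,8) = 0.
By inclusion–exclusion: 1287 − 90 + 0 = 1197.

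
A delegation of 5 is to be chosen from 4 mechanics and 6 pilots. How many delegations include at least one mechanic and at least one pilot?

246

Total 5-person selections from all 10: C(10,5) = 252.
Selections missing a whole group: no mechanics → C(6,5) = 6; no pilots → C(4,5) = 0.
Both groups omitted at once is impossible, so 252 − 6 = 246.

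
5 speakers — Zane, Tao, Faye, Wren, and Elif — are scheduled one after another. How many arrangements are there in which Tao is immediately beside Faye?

Glue Tao and Faye into one block (2 internal orders), leaving 4 units to arrange in a row.
So the count is 2·(4)! = 48.

48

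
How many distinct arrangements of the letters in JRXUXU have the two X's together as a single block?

60

Treat the 2 copies of X as a single block. The multiset to arrange is then {XX, J, R, U, U}, 5 items in all.
That gives (5)!/(2!) = 60 arrangements.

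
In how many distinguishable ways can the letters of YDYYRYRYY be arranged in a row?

YDYYRYRYY has 9 letters with R appearing twice and Y appearing 6 times.
The number of distinct arrangements is 9!/(6!·2!) = 362880/1440 = 252.

252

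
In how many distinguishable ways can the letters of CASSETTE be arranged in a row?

5040

CASSETTE has 8 letters with E appearing twice, S appearing twice, and T appearing twice.
So there are 8! / (2!·2!·2!) = 5040 distinguishable arrangements.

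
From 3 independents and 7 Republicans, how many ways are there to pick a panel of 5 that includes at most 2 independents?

Split by how many independents are chosen (0 through 2).
Sum: C(3,0)·C(7,5) + C(3,1)·C(7,4) + C(3,2)·C(7,3) = 21 + 105 + 105 = 231.

231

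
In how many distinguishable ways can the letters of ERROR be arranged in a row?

The 5 letters of ERROR have repeats: R appearing 3 times.
The number of distinct arrangements is 5!/(3!) = 120/6 = 20.

20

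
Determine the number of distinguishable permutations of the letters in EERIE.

20

Letter multiplicities in EERIE: E×3, I×1, R×1.
Dividing 5! = 120 by 3! = 6 for the repeated letters gives 20.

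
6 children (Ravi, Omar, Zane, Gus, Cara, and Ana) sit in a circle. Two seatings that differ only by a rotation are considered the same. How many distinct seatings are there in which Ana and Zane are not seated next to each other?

All circular seatings of 6 people number (5)! = 120.
Those with Ana next to Zane: fuse the pair into one unit and seat 5 units around a circle — 2·(4)! = 48.
Subtracting, 120 − 48 = 72.

72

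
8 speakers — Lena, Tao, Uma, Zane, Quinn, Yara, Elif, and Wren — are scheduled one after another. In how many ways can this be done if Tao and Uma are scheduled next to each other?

10080

Glue Tao and Uma into one block (2 internal orders), leaving 7 units to arrange in a row.
So the count is 2·(7)! = 10080.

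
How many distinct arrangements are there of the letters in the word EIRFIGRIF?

The 9 letters of EIRFIGRIF have repeats: F appearing twice, I appearing 3 times, and R appearing twice.
Dividing 9! = 362880 by 3!·2!·2! = 24 for the repeated letters gives 15120.

15120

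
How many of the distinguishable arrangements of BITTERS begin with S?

Fix S in the first position and arrange the remaining 6 letters.
Those 6 letters have T appearing twice, giving (6)!/(2!) = 360.

360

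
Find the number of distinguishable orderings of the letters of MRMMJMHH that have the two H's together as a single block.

210

Treat the 2 copies of H as a single block. The multiset to arrange is then {HH, J, M, M, M, M, R}, 7 items in all.
That gives (7)!/(4!) = 210 arrangements.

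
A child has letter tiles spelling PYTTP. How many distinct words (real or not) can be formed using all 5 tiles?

PYTTP has 5 letters with P appearing twice and T appearing twice.
So there are 5! / (2!·2!) = 30 distinguishable arrangements.

30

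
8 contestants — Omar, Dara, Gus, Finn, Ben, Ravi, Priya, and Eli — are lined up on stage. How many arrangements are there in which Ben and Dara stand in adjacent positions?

Place the 6 others and the Ben-Dara pair as 7 objects in a line; the pair has 2 internal arrangements.
So the count is 2·(7)! = 10080.

10080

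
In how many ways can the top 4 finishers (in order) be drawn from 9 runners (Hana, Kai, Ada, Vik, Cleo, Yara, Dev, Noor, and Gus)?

There are 9 choices for 1st place, 8 for 2nd, and so on down to 6 for position 4.
That gives 9 × 8 × 7 × 6 = 3024.

3024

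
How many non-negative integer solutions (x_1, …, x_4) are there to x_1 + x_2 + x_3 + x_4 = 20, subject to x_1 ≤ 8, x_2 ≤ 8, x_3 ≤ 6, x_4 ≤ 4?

Ignoring the caps, the number of non-negative solutions to x_1+…+x_4 = 20 is C(23,3) = 1771.
Subtract solutions that violate a single cap (substitute x_i' = x_i − (cap_i+1)): x_1 ≥ 9 gives C(14,3) = 364; x_2 ≥ 9 gives C(14,3) = 364; x_3 ≥ 7 gives C(16,3) = 560; x_4 ≥ 5 gives C(18,3) = 816. Together 2104.
Add back pairs where two caps are both exceeded: 10 + 35 + 84 + 35 + 84 + 165 = 413.
By inclusion–exclusion the count is 1771 − 2104 + 413 = 80.

80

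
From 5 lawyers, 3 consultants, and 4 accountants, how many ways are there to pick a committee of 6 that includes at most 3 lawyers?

812

Split by how many lawyers are chosen (0 through 3).
Sum: C(5,0)·C(7,6) + C(5,1)·C(7,5) + C(5,2)·C(7,4) + C(5,3)·C(7,3) = 7 + 105 + 350 + 350 = 812.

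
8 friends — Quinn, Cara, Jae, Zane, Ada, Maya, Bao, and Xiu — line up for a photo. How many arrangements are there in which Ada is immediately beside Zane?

10080

Glue Ada and Zane into one block (2 internal orders), leaving 7 units to arrange in a row.
So the count is 2·(7)! = 10080.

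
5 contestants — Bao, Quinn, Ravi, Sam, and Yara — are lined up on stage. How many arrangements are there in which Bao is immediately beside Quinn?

48

Glue Bao and Quinn into one block (2 internal orders), leaving 4 units to arrange in a row.
That gives 2 × 4! = 2 × 24 = 48.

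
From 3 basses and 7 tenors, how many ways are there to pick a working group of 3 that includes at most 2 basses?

119

Split by how many basses are chosen (0 through 2).
Sum: C(3,0)·C(7,3) + C(3,1)·C(7,2) + C(3,2)·C(7,1) = 35 + 63 + 21 = 119.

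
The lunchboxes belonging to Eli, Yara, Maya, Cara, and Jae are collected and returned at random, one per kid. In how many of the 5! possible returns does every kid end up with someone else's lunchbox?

44

This is the derangement count D_5: permutations of 5 items with no fixed point.
By inclusion–exclusion this is Σ_{j=0}^{5} (−1)^j C(5,j)·(5−j)!.
Computing: 120 − 120 + 60 − 20 + 5 − 1 = 44.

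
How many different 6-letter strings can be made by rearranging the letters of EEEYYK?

Letter multiplicities in EEEYYK: E×3, K×1, Y×2.
The number of distinct arrangements is 6!/(3!·2!) = 720/12 = 60.

60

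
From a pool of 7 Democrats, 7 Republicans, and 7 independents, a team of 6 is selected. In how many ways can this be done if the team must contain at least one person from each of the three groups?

45276

With no constraint there are C(21,6) = 54264 possible selections.
Subtract selections that omit an entire group: no Democrats → C(14,6) = 3003; no Republicans → C(14,6) = 3003; no independents → C(14,6) = 3003.
Add back selections omitting two groups (i.e. drawn from a single group): C(7,6) + C(7,6) + C(7,6) = 21.
By inclusion–exclusion: 54264 − 9009 + 21 = 45276.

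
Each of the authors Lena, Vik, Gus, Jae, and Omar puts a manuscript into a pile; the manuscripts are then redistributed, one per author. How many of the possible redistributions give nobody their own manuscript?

Count assignments avoiding every fixed point. For any j of the 5 authors fixed to their own manuscript, the other 5−j can be arranged in (5−j)! ways.
By inclusion–exclusion this is Σ_{j=0}^{5} (−1)^j C(5,j)·(5−j)!.
Computing: 120 − 120 + 60 − 20 + 5 − 1 = 44.

44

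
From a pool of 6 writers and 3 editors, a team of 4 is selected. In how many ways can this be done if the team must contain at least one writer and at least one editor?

111

Total 4-person selections from all 9: C(9,4) = 126.
Selections missing a whole group: no writers → C(3,4) = 0; no editors → C(6,4) = 15.
Both groups omitted at once is impossible, so 126 − 15 = 111.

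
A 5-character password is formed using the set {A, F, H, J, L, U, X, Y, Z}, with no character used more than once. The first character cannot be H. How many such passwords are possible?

The first character has 9−1 = 8 choices (anything except H).
The remaining 4 characters are filled from the other 8 symbols without repetition: 8 × 7 × 6 × 5 = 1680.
Total: 8 × 1680 = 13440.

13440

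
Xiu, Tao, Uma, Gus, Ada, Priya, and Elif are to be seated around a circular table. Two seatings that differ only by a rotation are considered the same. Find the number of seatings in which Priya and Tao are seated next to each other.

Glue Priya and Tao into a block (2 internal orders). Seating 6 units around a circle gives (5)! arrangements.
So 2 × (5)! = 2 × 120 = 240.

240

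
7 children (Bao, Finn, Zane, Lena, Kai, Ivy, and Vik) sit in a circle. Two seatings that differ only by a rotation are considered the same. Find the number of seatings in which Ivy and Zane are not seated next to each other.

480

Without the restriction there are (6)! = 720 seatings.
Seatings with Ivy beside Zane: treat them as a block with 2 internal orders, giving 2 × (5)! = 240.
Subtracting, 720 − 240 = 480.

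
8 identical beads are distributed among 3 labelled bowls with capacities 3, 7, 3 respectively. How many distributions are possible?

Ignoring the caps, the number of non-negative solutions to x_1+…+x_3 = 8 is C(10,2) = 45.
Subtract solutions that violate a single cap (substitute x_i' = x_i − (cap_i+1)): x_1 ≥ 4 gives C(6,2) = 15; x_2 ≥ 8 gives C(2,2) = 1; x_3 ≥ 4 gives C(6,2) = 15. Together 31.
Add back pairs where two caps are both exceeded: 0 + 1 + 0 = 1.
By inclusion–exclusion the count is 45 − 31 + 1 = 15.

15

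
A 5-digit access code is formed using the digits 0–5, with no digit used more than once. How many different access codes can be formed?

720

Choose and order 5 of the 6 symbols: the first digit has 6 options, the next 5, and so on down to 2.
6 × 5 × 4 × 3 × 2 = 720.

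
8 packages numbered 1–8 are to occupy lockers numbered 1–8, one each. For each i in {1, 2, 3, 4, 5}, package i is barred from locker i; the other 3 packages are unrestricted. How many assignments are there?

21234

Let Aᵢ (for 1 ≤ i ≤ 5) be the placements that put package i in its forbidden locker. Any j of these fix j positions, leaving (8−j)! ways to fill the rest, and there are C(5,j) ways to pick which j.
By inclusion–exclusion, the number of valid placements is Σ_{j=0}^{5} (−1)^j C(5,j)·(8−j)!.
Computing: 40320 − 25200 + 7200 − 1200 + 120 − 6 = 21234.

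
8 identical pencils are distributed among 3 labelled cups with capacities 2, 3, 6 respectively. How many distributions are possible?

9

Ignoring the caps, the number of non-negative solutions to x_1+…+x_3 = 8 is C(10,2) = 45.
Subtract solutions that violate a single cap (substitute x_i' = x_i − (cap_i+1)): x_1 ≥ 3 gives C(7,2) = 21; x_2 ≥ 4 gives C(6,2) = 15; x_3 ≥ 7 gives C(3,2) = 3. Together 39.
Add back pairs where two caps are both exceeded: 3 + 0 + 0 = 3.
By inclusion–exclusion the count is 45 − 39 + 3 = 9.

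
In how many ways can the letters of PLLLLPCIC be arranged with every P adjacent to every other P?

Treat the 2 copies of P as a single block. The multiset to arrange is then {PP, C, C, I, L, L, L, L}, 8 items in all.
That gives (8)!/(4!·2!) = 840 arrangements.

840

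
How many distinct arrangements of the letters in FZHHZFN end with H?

Fix H in the last position and arrange the remaining 6 letters.
Those 6 letters have F appearing twice and Z appearing twice, giving (6)!/(2!·2!) = 180.

180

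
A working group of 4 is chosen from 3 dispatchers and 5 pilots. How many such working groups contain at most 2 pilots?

35

Split by how many pilots are chosen (0 through 2).
Sum: C(5,0)·C(3,4) + C(5,1)·C(3,3) + C(5,2)·C(3,2) = 0 + 5 + 30 = 35.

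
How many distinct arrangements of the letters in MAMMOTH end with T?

Fix T in the last position and arrange the remaining 6 letters.
Those 6 letters have M appearing 3 times, giving (6)!/(3!) = 120.

120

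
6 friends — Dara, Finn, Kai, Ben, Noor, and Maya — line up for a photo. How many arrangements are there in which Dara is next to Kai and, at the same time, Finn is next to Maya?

96

Treat {Dara,Kai} as one block (2 orders) and {Finn,Maya} as another (2 orders).
That leaves 4 units to arrange: 2 × 2 × 4! = 4 × 24 = 96.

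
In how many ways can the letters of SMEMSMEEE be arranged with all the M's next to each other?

Treat the 3 copies of M as a single block. The multiset to arrange is then {MMM, E, E, E, E, S, S}, 7 items in all.
That gives (7)!/(4!·2!) = 105 arrangements.

105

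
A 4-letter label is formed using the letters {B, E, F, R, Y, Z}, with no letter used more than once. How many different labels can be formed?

Choose and order 4 of the 6 symbols: the first letter has 6 options, the next 5, then 4, 3.
That product is 6 × 5 × 4 × 3 = 360.

360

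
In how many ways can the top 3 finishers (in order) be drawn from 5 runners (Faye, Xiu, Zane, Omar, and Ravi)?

This is an ordered selection of 3 from 5: P(5,3).
That gives 5 × 4 × 3 = 60.

60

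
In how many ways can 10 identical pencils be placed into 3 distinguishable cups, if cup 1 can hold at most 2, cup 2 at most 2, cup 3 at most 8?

By stars and bars, unrestricted non-negative solutions to x_1+…+x_3 = 10 number C(10+2,2) = 66.
Subtract solutions that violate a single cap (substitute x_i' = x_i − (cap_i+1)): x_1 ≥ 3 gives C(9,2) = 36; x_2 ≥ 3 gives C(9,2) = 36; x_3 ≥ 9 gives C(3,2) = 3. Together 75.
Add back pairs where two caps are both exceeded: 15 + 0 + 0 = 15.
By inclusion–exclusion the count is 66 − 75 + 15 = 6.

6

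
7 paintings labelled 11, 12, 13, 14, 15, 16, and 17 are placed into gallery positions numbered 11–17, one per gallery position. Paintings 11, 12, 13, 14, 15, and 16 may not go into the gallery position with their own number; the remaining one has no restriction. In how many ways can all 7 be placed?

Let Aᵢ (for 11 ≤ i ≤ 16) be the placements that put painting i in its forbidden gallery position. Any j of these fix j positions, leaving (7−j)! ways to fill the rest, and there are C(6,j) ways to pick which j.
By inclusion–exclusion, the number of valid placements is Σ_{j=0}^{6} (−1)^j C(6,j)·(7−j)!.
Computing: 5040 − 4320 + 1800 − 480 + 90 − 12 + 1 = 2119.

2119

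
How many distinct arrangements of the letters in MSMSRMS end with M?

With the last slot taken by M, it remains to arrange the other 6 letters (SMSRMS).
Those 6 letters have M appearing twice and S appearing 3 times, giving (6)!/(3!·2!) = 60.

60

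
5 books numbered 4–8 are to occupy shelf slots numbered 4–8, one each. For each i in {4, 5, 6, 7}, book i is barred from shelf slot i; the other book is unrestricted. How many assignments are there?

Let Aᵢ (for 4 ≤ i ≤ 7) be the placements that put book i in its forbidden shelf slot. Any j of these fix j positions, leaving (5−j)! ways to fill the rest, and there are C(4,j) ways to pick which j.
By inclusion–exclusion, the number of valid placements is Σ_{j=0}^{4} (−1)^j C(4,j)·(5−j)!.
Computing: 120 − 96 + 36 − 8 + 1 = 53.

53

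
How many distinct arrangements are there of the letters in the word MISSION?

The 7 letters of MISSION have repeats: I appearing twice and S appearing twice.
So there are 7! / (2!·2!) = 1260 distinguishable arrangements.

1260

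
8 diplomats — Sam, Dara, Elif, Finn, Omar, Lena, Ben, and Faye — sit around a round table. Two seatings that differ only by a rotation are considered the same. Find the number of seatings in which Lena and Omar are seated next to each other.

Treat {Lena, Omar} as one unit (2 internal orders) and seat the resulting 7 units around the table: (6)! circular arrangements.
So 2 × (6)! = 2 × 720 = 1440.

1440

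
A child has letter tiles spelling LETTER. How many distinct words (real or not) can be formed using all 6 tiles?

180

The 6 letters of LETTER have repeats: E appearing twice and T appearing twice.
The number of distinct arrangements is 6!/(2!·2!) = 720/4 = 180.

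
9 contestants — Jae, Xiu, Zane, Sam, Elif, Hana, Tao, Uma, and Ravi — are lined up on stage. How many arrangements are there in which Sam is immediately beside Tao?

80640

Glue Sam and Tao into one block (2 internal orders), leaving 8 units to arrange in a row.
So the count is 2·(8)! = 80640.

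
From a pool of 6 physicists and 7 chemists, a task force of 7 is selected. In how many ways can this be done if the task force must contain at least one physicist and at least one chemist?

1715

With no constraint there are C(13,7) = 1716 possible selections.
Subtract selections that omit an entire group: no physicists → C(7,7) = 1; no chemists → C(6,7) = 0.
Both groups omitted at once is impossible, so 1716 − 1 = 1715.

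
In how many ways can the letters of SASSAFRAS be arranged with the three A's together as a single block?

210

Treat the 3 copies of A as a single block. The multiset to arrange is then {AAA, F, R, S, S, S, S}, 7 items in all.
That gives (7)!/(4!) = 210 arrangements.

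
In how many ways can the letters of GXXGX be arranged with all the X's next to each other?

3

Treat the 3 copies of X as a single block. The multiset to arrange is then {XXX, G, G}, 3 items in all.
That gives (3)!/(2!) = 3 arrangements.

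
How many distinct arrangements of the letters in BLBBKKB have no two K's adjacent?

75

There are 7!/(4!·2!) = 105 arrangements of BLBBKKB in total.
Arrangements with the K's together: treat KK as one letter, giving (6)!/(4!) = 30.
Subtracting, 105 − 30 = 75 arrangements keep the K's apart.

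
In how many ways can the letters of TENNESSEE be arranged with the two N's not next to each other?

Total arrangements of TENNESSEE: 9!/(4!·2!·2!) = 3780.
Arrangements with the N's together: treat NN as one letter, giving (8)!/(4!·2!) = 840.
Subtracting, 3780 − 840 = 2940 arrangements keep the N's apart.

2940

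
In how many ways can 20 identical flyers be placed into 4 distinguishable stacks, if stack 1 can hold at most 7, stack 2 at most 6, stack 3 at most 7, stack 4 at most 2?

10

Without the upper bounds there are C(23,3) = 1771 ways to split 20 among 4 stacks.
Subtract solutions that violate a single cap (substitute x_i' = x_i − (cap_i+1)): x_1 ≥ 8 gives C(15,3) = 455; x_2 ≥ 7 gives C(16,3) = 560; x_3 ≥ 8 gives C(15,3) = 455; x_4 ≥ 3 gives C(20,3) = 1140. Together 2610.
Add back pairs where two caps are both exceeded: 56 + 35 + 220 + 56 + 286 + 220 = 873.
Subtract triples: 0 + 10 + 4 + 10 = 24.
By inclusion–exclusion the count is 1771 − 2610 + 873 − 24 = 10.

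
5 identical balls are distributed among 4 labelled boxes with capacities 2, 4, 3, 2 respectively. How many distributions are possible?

Ignoring the caps, the number of non-negative solutions to x_1+…+x_4 = 5 is C(8,3) = 56.
Subtract solutions that violate a single cap (substitute x_i' = x_i − (cap_i+1)): x_1 ≥ 3 gives C(5,3) = 10; x_2 ≥ 5 gives C(3,3) = 1; x_3 ≥ 4 gives C(4,3) = 4; x_4 ≥ 3 gives C(5,3) = 10. Together 25.
No two caps can be exceeded simultaneously, so the pair terms are all 0.
By inclusion–exclusion the count is 56 − 25 + 0 = 31.

31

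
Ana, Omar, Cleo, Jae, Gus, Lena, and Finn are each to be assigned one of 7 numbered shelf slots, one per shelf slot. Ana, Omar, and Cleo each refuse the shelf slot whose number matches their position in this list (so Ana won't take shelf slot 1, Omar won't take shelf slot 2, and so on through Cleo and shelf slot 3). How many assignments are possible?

Let Aᵢ (for i ∈ {1, 2, 3}) be the placements that put person i in their forbidden shelf slot. Any j of these fix j positions, leaving (7−j)! ways to fill the rest, and there are C(3,j) ways to pick which j.
By inclusion–exclusion, the number of valid placements is Σ_{j=0}^{3} (−1)^j C(3,j)·(7−j)!.
Computing: 5040 − 2160 + 360 − 24 = 3216.

3216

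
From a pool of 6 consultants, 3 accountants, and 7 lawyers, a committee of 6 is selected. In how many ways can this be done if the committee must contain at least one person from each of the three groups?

With no constraint there are C(16,6) = 8008 possible selections.
Selections missing a whole group: no consultants → C(10,6) = 210; no accountants → C(13,6) = 1716; no lawyers → C(9,6) = 84.
Add back selections omitting two groups (i.e. drawn from a single group): C(6,6) + C(3,6) + C(7,6) = 8.
By inclusion–exclusion: 8008 − 2010 + 8 = 6006.

6006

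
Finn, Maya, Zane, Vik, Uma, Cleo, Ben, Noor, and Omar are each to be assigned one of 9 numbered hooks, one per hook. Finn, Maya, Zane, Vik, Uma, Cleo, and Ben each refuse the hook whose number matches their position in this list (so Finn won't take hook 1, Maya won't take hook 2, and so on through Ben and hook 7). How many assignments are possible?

165016

Let Aᵢ (for 1 ≤ i ≤ 7) be the placements that put person i in their forbidden hook. Any j of these fix j positions, leaving (9−j)! ways to fill the rest, and there are C(7,j) ways to pick which j.
By inclusion–exclusion, the number of valid placements is Σ_{j=0}^{7} (−1)^j C(7,j)·(9−j)!.
Computing: 362880 − 282240 + 105840 − 25200 + 4200 − 504 + 42 − 2 = 165016.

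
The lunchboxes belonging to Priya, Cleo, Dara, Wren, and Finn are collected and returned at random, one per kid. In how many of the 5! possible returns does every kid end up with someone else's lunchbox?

44

Count assignments avoiding every fixed point. For any j of the 5 kids fixed to their own lunchbox, the other 5−j can be arranged in (5−j)! ways.
By inclusion–exclusion this is Σ_{j=0}^{5} (−1)^j C(5,j)·(5−j)!.
Computing: 120 − 120 + 60 − 20 + 5 − 1 = 44.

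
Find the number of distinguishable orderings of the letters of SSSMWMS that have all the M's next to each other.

Treat the 2 copies of M as a single block. The multiset to arrange is then {MM, S, S, S, S, W}, 6 items in all.
That gives (6)!/(4!) = 30 arrangements.

30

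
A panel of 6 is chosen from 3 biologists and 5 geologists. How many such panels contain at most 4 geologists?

25

Split by how many geologists are chosen (0 through 4).
Sum: C(5,0)·C(3,6) + C(5,1)·C(3,5) + C(5,2)·C(3,4) + C(5,3)·C(3,3) + C(5,4)·C(3,2) = 0 + 0 + 0 + 10 + 15 = 25.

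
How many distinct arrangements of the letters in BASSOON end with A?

180

With the last slot taken by A, it remains to arrange the other 6 letters (BSSOON).
Those 6 letters have O appearing twice and S appearing twice, giving (6)!/(2!·2!) = 180.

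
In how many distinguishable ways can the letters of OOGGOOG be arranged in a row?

The 7 letters of OOGGOOG have repeats: G appearing 3 times and O appearing 4 times.
Dividing 7! = 5040 by 4!·3! = 144 for the repeated letters gives 35.

35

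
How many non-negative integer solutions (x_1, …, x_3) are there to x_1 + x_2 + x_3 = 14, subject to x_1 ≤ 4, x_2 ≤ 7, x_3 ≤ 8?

20

Without the upper bounds there are C(16,2) = 120 ways to split 14 among 3 variables.
Subtract solutions that violate a single cap (substitute x_i' = x_i − (cap_i+1)): x_1 ≥ 5 gives C(11,2) = 55; x_2 ≥ 8 gives C(8,2) = 28; x_3 ≥ 9 gives C(7,2) = 21. Together 104.
Add back pairs where two caps are both exceeded: 3 + 1 + 0 = 4.
By inclusion–exclusion the count is 120 − 104 + 4 = 20.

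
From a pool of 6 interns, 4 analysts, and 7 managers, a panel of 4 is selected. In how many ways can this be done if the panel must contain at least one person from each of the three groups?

1176

With no constraint there are C(17,4) = 2380 possible selections.
Selections missing a whole group: no interns → C(11,4) = 330; no analysts → C(13,4) = 715; no managers → C(10,4) = 210.
Add back selections omitting two groups (i.e. drawn from a single group): C(6,4) + C(4,4) + C(7,4) = 51.
By inclusion–exclusion: 2380 − 1255 + 51 = 1176.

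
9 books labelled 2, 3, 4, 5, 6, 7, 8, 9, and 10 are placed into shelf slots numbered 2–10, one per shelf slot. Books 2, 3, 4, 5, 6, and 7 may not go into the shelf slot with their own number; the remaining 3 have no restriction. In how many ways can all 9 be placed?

Let Aᵢ (for 2 ≤ i ≤ 7) be the placements that put book i in its forbidden shelf slot. Any j of these fix j positions, leaving (9−j)! ways to fill the rest, and there are C(6,j) ways to pick which j.
By inclusion–exclusion, the number of valid placements is Σ_{j=0}^{6} (−1)^j C(6,j)·(9−j)!.
Computing: 362880 − 241920 + 75600 − 14400 + 1800 − 144 + 6 = 183822.

183822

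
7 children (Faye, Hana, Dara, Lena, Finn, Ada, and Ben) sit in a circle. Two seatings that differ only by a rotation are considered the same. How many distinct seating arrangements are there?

Seat Faye anywhere (absorbing the rotational symmetry), then permute the other 6: (6)! = 720.

720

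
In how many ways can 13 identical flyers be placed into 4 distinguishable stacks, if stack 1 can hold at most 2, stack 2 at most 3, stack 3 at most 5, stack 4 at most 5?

Without the upper bounds there are C(16,3) = 560 ways to split 13 among 4 stacks.
Subtract solutions that violate a single cap (substitute x_i' = x_i − (cap_i+1)): x_1 ≥ 3 gives C(13,3) = 286; x_2 ≥ 4 gives C(12,3) = 220; x_3 ≥ 6 gives C(10,3) = 120; x_4 ≥ 6 gives C(10,3) = 120. Together 746.
Add back pairs where two caps are both exceeded: 84 + 35 + 35 + 20 + 20 + 4 = 198.
Subtract triples: 1 + 1 + 0 + 0 = 2.
By inclusion–exclusion the count is 560 − 746 + 198 − 2 = 10.

10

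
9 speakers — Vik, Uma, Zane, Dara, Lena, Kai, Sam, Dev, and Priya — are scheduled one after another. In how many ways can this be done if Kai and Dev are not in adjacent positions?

There are 9! = 362880 arrangements in all. If Kai and Dev are adjacent, merging them into one block gives 2·(8)! = 80640 arrangements.
Complementary counting: 362880 − 80640 = 282240.

282240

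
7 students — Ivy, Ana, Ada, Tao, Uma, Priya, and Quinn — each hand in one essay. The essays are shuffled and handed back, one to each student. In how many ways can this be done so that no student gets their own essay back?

1854

Count assignments avoiding every fixed point. For any j of the 7 students fixed to their own essay, the other 7−j can be arranged in (7−j)! ways.
By inclusion–exclusion this is Σ_{j=0}^{7} (−1)^j C(7,j)·(7−j)!.
Computing: 5040 − 5040 + 2520 − 840 + 210 − 42 + 7 − 1 = 1854.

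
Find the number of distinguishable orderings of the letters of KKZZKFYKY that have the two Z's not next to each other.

Total arrangements of KKZZKFYKY: 9!/(4!·2!·2!) = 3780.
Arrangements with the Z's together: treat ZZ as one letter, giving (8)!/(4!·2!) = 840.
Subtracting, 3780 − 840 = 2940 arrangements keep the Z's apart.

2940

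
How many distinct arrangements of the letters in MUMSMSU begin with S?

Fix S in the first position and arrange the remaining 6 letters.
Those 6 letters have M appearing 3 times and U appearing twice, giving (6)!/(3!·2!) = 60.

60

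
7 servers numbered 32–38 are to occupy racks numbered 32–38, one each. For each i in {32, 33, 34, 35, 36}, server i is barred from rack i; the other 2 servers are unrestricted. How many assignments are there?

2428

Let Aᵢ (for 32 ≤ i ≤ 36) be the placements that put server i in its forbidden rack. Any j of these fix j positions, leaving (7−j)! ways to fill the rest, and there are C(5,j) ways to pick which j.
By inclusion–exclusion, the number of valid placements is Σ_{j=0}^{5} (−1)^j C(5,j)·(7−j)!.
Computing: 5040 − 3600 + 1200 − 240 + 30 − 2 = 2428.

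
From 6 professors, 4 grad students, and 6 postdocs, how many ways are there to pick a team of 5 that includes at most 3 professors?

4212

Split by how many professors are chosen (0 through 3).
Sum: C(6,0)·C(10,5) + C(6,1)·C(10,4) + C(6,2)·C(10,3) + C(6,3)·C(10,2) = 252 + 1260 + 1800 + 900 = 4212.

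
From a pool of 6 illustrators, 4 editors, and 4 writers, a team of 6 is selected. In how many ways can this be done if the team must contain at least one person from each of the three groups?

2556

Total 6-person selections from all 14: C(14,6) = 3003.
Selections missing a whole group: no illustrators → C(8,6) = 28; no editors → C(10,6) = 210; no writers → C(10,6) = 210.
Add back selections omitting two groups (i.e. drawn from a single group): C(6,6) + C(4,6) + C(4,6) = 1.
By inclusion–exclusion: 3003 − 448 + 1 = 2556.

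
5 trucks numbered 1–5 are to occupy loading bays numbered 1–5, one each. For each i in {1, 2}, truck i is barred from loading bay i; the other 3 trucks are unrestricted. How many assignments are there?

Let Aᵢ (for i ∈ {1, 2}) be the placements that put truck i in its forbidden loading bay. Any j of these fix j positions, leaving (5−j)! ways to fill the rest, and there are C(2,j) ways to pick which j.
By inclusion–exclusion, the number of valid placements is Σ_{j=0}^{2} (−1)^j C(2,j)·(5−j)!.
Computing: 120 − 48 + 6 = 78.

78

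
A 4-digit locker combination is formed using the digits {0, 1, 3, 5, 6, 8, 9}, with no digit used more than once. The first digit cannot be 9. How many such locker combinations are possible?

The first digit has 7−1 = 6 choices (anything except 9).
The remaining 3 digits are filled from the other 6 symbols without repetition: 6 × 5 × 4 = 120.
Total: 6 × 120 = 720.

720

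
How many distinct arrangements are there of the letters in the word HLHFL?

30

Letter multiplicities in HLHFL: F×1, H×2, L×2.
The number of distinct arrangements is 5!/(2!·2!) = 120/4 = 30.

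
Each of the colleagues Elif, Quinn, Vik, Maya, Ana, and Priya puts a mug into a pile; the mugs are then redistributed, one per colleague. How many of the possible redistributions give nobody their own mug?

265

This is the derangement count D_6: permutations of 6 items with no fixed point.
By inclusion–exclusion this is Σ_{j=0}^{6} (−1)^j C(6,j)·(6−j)!.
Computing: 720 − 720 + 360 − 120 + 30 − 6 + 1 = 265.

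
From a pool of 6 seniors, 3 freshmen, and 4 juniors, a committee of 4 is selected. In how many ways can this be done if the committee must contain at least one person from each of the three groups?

360

With no constraint there are C(13,4) = 715 possible selections.
Subtract selections that omit an entire group: no seniors → C(7,4) = 35; no freshmen → C(10,4) = 210; no juniors → C(9,4) = 126.
Add back selections omitting two groups (i.e. drawn from a single group): C(6,4) + C(3,4) + C(4,4) = 16.
By inclusion–exclusion: 715 − 371 + 16 = 360.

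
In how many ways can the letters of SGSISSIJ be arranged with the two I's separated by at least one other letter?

There are 8!/(4!·2!) = 840 arrangements of SGSISSIJ in total.
If the two I's are adjacent, glue them into one block, leaving 7 items to arrange: (7)!/(4!) = 210 ways.
Hence 840 − 210 = 630.

630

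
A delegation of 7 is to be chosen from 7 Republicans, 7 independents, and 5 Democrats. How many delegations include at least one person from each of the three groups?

Unrestricted: C(19,7) = 50388 ways to pick any 7 of the 19.
Subtract selections that omit an entire group: no Republicans → C(12,7) = 792; no independents → C(12,7) = 792; no Democrats → C(14,7) = 3432.
Add back selections omitting two groups (i.e. drawn from a single group): C(7,7) + C(7,7) + C(5,7) = 2.
By inclusion–exclusion: 50388 − 5016 + 2 = 45374.

45374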